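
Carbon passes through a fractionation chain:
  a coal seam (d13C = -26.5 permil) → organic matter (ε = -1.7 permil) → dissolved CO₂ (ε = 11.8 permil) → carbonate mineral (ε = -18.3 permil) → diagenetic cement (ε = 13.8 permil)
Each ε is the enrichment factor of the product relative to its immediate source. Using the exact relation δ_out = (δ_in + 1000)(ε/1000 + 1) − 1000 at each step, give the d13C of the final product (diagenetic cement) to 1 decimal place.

step 1: δ = (-26.50 + 1000)·(-1.7/1000 + 1) − 1000 = -28.15 permil
step 2: δ = (-28.15 + 1000)·(11.8/1000 + 1) − 1000 = -16.69 permil
step 3: δ = (-16.69 + 1000)·(-18.3/1000 + 1) − 1000 = -34.68 permil
step 4: δ = (-34.68 + 1000)·(13.8/1000 + 1) − 1000 = -21.36 permil

-21.4 permil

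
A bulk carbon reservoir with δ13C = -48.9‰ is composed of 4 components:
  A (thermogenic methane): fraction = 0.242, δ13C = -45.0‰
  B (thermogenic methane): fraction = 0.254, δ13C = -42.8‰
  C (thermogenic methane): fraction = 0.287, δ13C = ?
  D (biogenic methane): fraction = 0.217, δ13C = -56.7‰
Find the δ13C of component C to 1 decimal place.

-51.7‰

Isotope mass balance: δ_bulk = Σ fᵢ·δᵢ.
-48.9 = 0.242×(-45.0) + 0.254×(-42.8) + 0.287×δ_C + 0.217×(-56.7)
0.287·δ_C = -48.9 − (-34.065) = -14.835
δ_C = -14.835 / 0.287 = -51.69‰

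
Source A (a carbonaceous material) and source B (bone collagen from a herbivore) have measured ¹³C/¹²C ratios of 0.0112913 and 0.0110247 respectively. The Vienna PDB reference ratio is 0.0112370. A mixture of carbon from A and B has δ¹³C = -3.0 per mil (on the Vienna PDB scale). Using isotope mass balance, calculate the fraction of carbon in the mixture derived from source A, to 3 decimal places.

0.670

δ_A = (0.0112913/0.0112370 − 1)×1000 = (1.004832 − 1)×1000 = 4.832 per mil
δ_B = (0.0110247/0.0112370 − 1)×1000 = (0.981107 − 1)×1000 = -18.893 per mil
f_A = (δ_mix − δ_B)/(δ_A − δ_B) = (-3.0 − (-18.893))/(4.832 − (-18.893))
f_A = 15.893 / 23.725 = 0.6699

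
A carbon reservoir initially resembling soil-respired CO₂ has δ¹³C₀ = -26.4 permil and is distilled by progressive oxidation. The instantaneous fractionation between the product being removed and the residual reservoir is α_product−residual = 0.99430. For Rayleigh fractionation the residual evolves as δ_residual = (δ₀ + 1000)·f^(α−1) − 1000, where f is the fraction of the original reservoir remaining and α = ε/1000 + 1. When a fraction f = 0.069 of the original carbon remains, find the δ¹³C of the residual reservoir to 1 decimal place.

-11.4 permil

Rayleigh residual: δ_res = (δ₀ + 1000)·f^(α−1) − 1000
α − 1 = -0.00570
f^(α−1) = 0.069^(-0.00570) = 1.015357
δ_res = (-26.4 + 1000) × 1.015357 − 1000 = 988.551 − 1000 = -11.45 permil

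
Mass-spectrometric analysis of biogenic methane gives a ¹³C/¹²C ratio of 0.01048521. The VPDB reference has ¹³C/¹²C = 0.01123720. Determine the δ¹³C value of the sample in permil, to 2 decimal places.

δ¹³C = (R_sample / R_standard − 1) × 1000
R_sample / R_standard = 0.01048521 / 0.01123720 = 0.933080
δ¹³C = (0.933080 − 1) × 1000 = -66.920 permil

-66.92 permil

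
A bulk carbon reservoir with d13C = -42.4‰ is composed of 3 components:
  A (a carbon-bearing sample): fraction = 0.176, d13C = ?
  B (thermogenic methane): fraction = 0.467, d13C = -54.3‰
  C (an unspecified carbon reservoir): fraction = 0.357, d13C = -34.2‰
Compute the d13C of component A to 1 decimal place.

-27.5‰

Isotope mass balance: δ_bulk = Σ fᵢ·δᵢ.
-42.4 = 0.176×δ_A + 0.467×(-54.3) + 0.357×(-34.2)
0.176·δ_A = -42.4 − (-37.568) = -4.832
δ_A = -4.832 / 0.176 = -27.46‰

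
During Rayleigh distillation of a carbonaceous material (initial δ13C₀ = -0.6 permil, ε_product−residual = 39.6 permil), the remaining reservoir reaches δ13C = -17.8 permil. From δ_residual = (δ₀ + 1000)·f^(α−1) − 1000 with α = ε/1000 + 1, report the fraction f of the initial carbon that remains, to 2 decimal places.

α − 1 = ε/1000 = 0.0396
(δ_res + 1000)/(δ₀ + 1000) = (-17.8 + 1000)/(-0.6 + 1000) = 982.2/999.4 = 0.982790
f = 0.982790^(1/0.0396) = exp(ln(0.982790)/0.0396) = exp(-0.01736/0.0396)
f = exp(-0.4384) = 0.6451

0.65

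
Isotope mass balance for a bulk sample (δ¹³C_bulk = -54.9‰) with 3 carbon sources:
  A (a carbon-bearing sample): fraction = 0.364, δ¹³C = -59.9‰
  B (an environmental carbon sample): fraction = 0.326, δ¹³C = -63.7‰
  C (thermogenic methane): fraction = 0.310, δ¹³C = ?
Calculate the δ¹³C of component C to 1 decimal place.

-39.8‰

Isotope mass balance: δ_bulk = Σ fᵢ·δᵢ.
-54.9 = 0.364×(-59.9) + 0.326×(-63.7) + 0.310×δ_C
0.310·δ_C = -54.9 − (-42.570) = -12.330
δ_C = -12.330 / 0.310 = -39.77‰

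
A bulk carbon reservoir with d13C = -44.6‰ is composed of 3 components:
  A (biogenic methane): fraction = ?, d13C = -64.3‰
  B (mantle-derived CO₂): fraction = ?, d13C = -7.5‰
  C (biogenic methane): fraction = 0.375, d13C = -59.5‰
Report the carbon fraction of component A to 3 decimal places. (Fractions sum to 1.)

0.310

Let f_A and f_B be the unknown fractions; fractions sum to 1 so f_A + f_B = 0.625.
Mass balance: Σ fᵢ·δᵢ = δ_bulk ⇒ f_A·(-64.3) + f_B·(-7.5) = -44.6 − (-22.312) = -22.288
Substitute f_B = 0.625 − f_A:
f_A·(-64.3 − -7.5) = -22.288 − 0.625×(-7.5) = -17.600
f_A = -17.600 / -56.8 = 0.3099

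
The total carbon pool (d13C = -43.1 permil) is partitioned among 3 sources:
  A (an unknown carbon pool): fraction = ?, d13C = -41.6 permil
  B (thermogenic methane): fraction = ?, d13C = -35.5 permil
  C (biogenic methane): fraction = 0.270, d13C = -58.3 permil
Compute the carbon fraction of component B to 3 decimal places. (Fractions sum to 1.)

0.493

Let f_B and f_A be the unknown fractions; fractions sum to 1 so f_B + f_A = 0.730.
Mass balance: Σ fᵢ·δᵢ = δ_bulk ⇒ f_B·(-35.5) + f_A·(-41.6) = -43.1 − (-15.741) = -27.359
Substitute f_A = 0.730 − f_B:
f_B·(-35.5 − -41.6) = -27.359 − 0.730×(-41.6) = 3.009
f_B = 3.009 / 6.1 = 0.4933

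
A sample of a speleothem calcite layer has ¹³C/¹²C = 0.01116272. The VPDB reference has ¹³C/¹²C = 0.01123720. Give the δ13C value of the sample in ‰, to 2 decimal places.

-6.63‰

δ13C = (R_sample / R_standard − 1) × 1000
R_sample / R_standard = 0.01116272 / 0.01123720 = 0.993372
δ13C = (0.993372 − 1) × 1000 = -6.628‰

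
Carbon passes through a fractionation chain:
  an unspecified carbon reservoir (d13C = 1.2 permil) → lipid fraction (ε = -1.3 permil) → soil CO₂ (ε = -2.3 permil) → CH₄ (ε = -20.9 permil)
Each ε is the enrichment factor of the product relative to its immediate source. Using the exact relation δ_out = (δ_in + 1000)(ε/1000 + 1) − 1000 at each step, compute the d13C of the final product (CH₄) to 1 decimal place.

step 1: δ = (1.20 + 1000)·(-1.3/1000 + 1) − 1000 = -0.10 permil
step 2: δ = (-0.10 + 1000)·(-2.3/1000 + 1) − 1000 = -2.40 permil
step 3: δ = (-2.40 + 1000)·(-20.9/1000 + 1) − 1000 = -23.25 permil

-23.3 permil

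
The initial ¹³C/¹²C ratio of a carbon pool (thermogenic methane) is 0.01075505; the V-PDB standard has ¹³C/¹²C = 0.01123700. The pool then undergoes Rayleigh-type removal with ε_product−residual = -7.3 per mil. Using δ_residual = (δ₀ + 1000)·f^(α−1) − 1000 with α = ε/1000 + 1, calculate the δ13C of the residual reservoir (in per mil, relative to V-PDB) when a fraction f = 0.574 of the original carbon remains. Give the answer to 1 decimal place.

δ₀ = (0.01075505/0.01123700 − 1)×1000 = (0.957110 − 1)×1000 = -42.890 per mil
α − 1 = ε/1000 = -0.0073
f^(α−1) = 0.574^(-0.0073) = 1.004061
δ_res = (-42.890 + 1000) × 1.004061 − 1000 = 960.997 − 1000 = -39.00 per mil

-39.0 per mil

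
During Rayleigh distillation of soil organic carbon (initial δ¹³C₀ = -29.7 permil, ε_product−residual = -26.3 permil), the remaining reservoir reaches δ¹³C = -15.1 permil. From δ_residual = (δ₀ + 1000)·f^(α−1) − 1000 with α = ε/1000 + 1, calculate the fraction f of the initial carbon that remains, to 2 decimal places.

α − 1 = ε/1000 = -0.0263
(δ_res + 1000)/(δ₀ + 1000) = (-15.1 + 1000)/(-29.7 + 1000) = 984.9/970.3 = 1.015047
f = 1.015047^(1/-0.0263) = exp(ln(1.015047)/-0.0263) = exp(0.01493/-0.0263)
f = exp(-0.5679) = 0.5667

0.57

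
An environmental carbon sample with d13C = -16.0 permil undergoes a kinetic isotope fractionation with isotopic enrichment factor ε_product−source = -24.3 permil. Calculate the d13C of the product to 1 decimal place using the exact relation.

-39.9 permil

Exactly, δ_product = (δ_source + 1000)·(ε/1000 + 1) − 1000.
δ_product = (-16.0 + 1000) × (-24.3/1000 + 1) − 1000
δ_product = -39.91 permil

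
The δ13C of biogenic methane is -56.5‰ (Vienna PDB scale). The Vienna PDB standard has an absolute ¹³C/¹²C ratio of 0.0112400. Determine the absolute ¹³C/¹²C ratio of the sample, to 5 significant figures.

R_sample = R_standard × (δ13C/1000 + 1)
R_sample = 0.0112400 × (-56.5/1000 + 1) = 0.0112400 × 0.943500
R_sample = 0.0106049

0.010605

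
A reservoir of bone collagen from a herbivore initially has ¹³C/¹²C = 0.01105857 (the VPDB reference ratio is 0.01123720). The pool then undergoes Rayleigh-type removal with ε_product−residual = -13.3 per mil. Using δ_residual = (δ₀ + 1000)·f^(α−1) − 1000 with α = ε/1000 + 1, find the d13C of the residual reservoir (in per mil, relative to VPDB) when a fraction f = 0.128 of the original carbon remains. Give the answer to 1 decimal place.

δ₀ = (0.01105857/0.01123720 − 1)×1000 = (0.984104 − 1)×1000 = -15.896 per mil
α − 1 = ε/1000 = -0.0133
f^(α−1) = 0.128^(-0.0133) = 1.027718
δ_res = (-15.896 + 1000) × 1.027718 − 1000 = 1011.381 − 1000 = 11.38 per mil

11.4 per mil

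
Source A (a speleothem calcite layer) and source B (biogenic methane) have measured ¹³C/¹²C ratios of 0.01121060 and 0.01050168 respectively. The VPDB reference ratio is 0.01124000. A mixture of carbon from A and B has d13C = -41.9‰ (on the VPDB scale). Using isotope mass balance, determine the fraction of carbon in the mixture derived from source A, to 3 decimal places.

δ_A = (0.01121060/0.01124000 − 1)×1000 = (0.997384 − 1)×1000 = -2.616‰
δ_B = (0.01050168/0.01124000 − 1)×1000 = (0.934313 − 1)×1000 = -65.687‰
f_A = (δ_mix − δ_B)/(δ_A − δ_B) = (-41.9 − (-65.687))/(-2.616 − (-65.687))
f_A = 23.787 / 63.071 = 0.3771

0.377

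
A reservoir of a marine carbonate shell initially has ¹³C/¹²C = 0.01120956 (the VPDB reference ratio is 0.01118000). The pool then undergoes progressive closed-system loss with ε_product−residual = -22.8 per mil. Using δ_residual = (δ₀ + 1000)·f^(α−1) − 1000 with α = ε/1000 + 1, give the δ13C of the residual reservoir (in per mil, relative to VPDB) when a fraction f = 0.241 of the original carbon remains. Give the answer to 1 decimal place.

δ₀ = (0.01120956/0.01118000 − 1)×1000 = (1.002644 − 1)×1000 = 2.644 per mil
α − 1 = ε/1000 = -0.0228
f^(α−1) = 0.241^(-0.0228) = 1.032975
δ_res = (2.644 + 1000) × 1.032975 − 1000 = 1035.707 − 1000 = 35.71 per mil

35.7 per mil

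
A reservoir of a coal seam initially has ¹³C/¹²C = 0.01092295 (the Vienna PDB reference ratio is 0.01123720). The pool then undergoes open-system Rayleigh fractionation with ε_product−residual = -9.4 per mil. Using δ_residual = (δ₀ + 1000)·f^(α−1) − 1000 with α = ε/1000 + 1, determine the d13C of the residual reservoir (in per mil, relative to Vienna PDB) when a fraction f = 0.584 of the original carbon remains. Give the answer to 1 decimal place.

-23.0 per mil

δ₀ = (0.01092295/0.01123720 − 1)×1000 = (0.972035 − 1)×1000 = -27.965 per mil
α − 1 = ε/1000 = -0.0094
f^(α−1) = 0.584^(-0.0094) = 1.005069
δ_res = (-27.965 + 1000) × 1.005069 − 1000 = 976.962 − 1000 = -23.04 per mil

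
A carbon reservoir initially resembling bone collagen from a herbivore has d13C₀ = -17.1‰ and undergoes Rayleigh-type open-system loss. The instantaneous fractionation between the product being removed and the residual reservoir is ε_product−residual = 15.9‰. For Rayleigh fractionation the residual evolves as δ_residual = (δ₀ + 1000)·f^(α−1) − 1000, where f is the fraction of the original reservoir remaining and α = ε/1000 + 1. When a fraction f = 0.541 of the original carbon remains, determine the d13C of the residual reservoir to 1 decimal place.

Rayleigh residual: δ_res = (δ₀ + 1000)·f^(α−1) − 1000
α = ε/1000 + 1 = 1.01590, so α − 1 = 0.01590
f^(α−1) = 0.541^(0.01590) = 0.990280
δ_res = (-17.1 + 1000) × 0.990280 − 1000 = 973.346 − 1000 = -26.65‰

-26.7‰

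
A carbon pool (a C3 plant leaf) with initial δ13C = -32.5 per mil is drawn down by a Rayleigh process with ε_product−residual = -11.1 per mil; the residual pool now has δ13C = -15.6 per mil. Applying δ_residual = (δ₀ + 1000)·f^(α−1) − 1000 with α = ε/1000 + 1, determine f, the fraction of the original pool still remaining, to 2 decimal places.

α − 1 = ε/1000 = -0.0111
(δ_res + 1000)/(δ₀ + 1000) = (-15.6 + 1000)/(-32.5 + 1000) = 984.4/967.5 = 1.017468
f = 1.017468^(1/-0.0111) = exp(ln(1.017468)/-0.0111) = exp(0.01732/-0.0111)
f = exp(-1.5601) = 0.2101

0.21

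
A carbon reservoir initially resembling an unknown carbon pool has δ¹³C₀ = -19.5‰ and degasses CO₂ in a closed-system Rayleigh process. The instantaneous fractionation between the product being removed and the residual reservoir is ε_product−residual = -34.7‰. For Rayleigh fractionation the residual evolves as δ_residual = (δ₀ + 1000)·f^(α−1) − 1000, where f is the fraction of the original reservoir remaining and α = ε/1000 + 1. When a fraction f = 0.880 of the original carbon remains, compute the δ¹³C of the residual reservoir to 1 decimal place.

-15.1‰

Rayleigh residual: δ_res = (δ₀ + 1000)·f^(α−1) − 1000
α = ε/1000 + 1 = 0.96530, so α − 1 = -0.03470
f^(α−1) = 0.880^(-0.03470) = 1.004446
δ_res = (-19.5 + 1000) × 1.004446 − 1000 = 984.859 − 1000 = -15.14‰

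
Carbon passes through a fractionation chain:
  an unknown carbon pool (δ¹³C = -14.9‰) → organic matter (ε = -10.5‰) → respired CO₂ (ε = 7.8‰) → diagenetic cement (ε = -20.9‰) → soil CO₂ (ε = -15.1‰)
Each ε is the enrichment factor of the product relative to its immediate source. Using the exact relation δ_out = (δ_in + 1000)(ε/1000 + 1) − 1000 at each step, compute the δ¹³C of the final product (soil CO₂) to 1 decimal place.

step 1: δ = (-14.90 + 1000)·(-10.5/1000 + 1) − 1000 = -25.24‰
step 2: δ = (-25.24 + 1000)·(7.8/1000 + 1) − 1000 = -17.64‰
step 3: δ = (-17.64 + 1000)·(-20.9/1000 + 1) − 1000 = -38.17‰
step 4: δ = (-38.17 + 1000)·(-15.1/1000 + 1) − 1000 = -52.70‰

-52.7‰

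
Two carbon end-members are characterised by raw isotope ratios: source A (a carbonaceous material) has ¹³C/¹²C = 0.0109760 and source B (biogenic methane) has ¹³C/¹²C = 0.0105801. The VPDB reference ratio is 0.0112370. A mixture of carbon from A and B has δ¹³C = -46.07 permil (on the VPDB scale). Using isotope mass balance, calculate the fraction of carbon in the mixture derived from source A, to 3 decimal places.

0.352

δ_A = (0.0109760/0.0112370 − 1)×1000 = (0.976773 − 1)×1000 = -23.227 permil
δ_B = (0.0105801/0.0112370 − 1)×1000 = (0.941541 − 1)×1000 = -58.459 permil
f_A = (δ_mix − δ_B)/(δ_A − δ_B) = (-46.07 − (-58.459))/(-23.227 − (-58.459))
f_A = 12.389 / 35.232 = 0.3516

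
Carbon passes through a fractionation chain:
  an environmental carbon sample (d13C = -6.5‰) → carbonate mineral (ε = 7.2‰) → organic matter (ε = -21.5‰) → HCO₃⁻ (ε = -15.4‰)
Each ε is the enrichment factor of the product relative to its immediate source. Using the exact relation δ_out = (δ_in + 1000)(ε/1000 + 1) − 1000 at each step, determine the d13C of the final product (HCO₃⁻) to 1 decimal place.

-35.9‰

step 1: δ = (-6.50 + 1000)·(7.2/1000 + 1) − 1000 = 0.65‰
step 2: δ = (0.65 + 1000)·(-21.5/1000 + 1) − 1000 = -20.86‰
step 3: δ = (-20.86 + 1000)·(-15.4/1000 + 1) − 1000 = -35.94‰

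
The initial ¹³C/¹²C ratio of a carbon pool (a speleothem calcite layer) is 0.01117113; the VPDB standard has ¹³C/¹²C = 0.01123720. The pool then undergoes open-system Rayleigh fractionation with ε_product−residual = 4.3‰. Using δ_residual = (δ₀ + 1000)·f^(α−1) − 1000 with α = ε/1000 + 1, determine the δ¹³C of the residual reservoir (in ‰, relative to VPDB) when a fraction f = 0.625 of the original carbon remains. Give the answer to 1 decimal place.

δ₀ = (0.01117113/0.01123720 − 1)×1000 = (0.994120 − 1)×1000 = -5.880‰
α − 1 = ε/1000 = 0.0043
f^(α−1) = 0.625^(0.0043) = 0.997981
δ_res = (-5.880 + 1000) × 0.997981 − 1000 = 992.113 − 1000 = -7.89‰

-7.9‰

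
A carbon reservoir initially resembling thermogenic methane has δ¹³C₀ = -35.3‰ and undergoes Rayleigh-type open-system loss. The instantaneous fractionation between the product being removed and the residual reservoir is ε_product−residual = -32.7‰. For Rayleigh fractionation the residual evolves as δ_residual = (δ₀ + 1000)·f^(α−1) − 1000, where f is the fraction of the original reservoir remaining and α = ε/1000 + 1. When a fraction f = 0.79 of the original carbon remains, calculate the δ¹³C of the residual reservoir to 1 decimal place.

-27.8‰

Rayleigh residual: δ_res = (δ₀ + 1000)·f^(α−1) − 1000
α = ε/1000 + 1 = 0.96730, so α − 1 = -0.03270
f^(α−1) = 0.79^(-0.03270) = 1.007738
δ_res = (-35.3 + 1000) × 1.007738 − 1000 = 972.165 − 1000 = -27.84‰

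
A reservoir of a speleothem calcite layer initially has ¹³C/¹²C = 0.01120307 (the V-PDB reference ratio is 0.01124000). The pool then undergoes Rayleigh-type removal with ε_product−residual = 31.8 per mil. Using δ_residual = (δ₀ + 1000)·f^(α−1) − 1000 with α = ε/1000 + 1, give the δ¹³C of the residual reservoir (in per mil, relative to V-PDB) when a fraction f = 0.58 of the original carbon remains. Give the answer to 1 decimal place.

-20.4 per mil

δ₀ = (0.01120307/0.01124000 − 1)×1000 = (0.996714 − 1)×1000 = -3.286 per mil
α − 1 = ε/1000 = 0.0318
f^(α−1) = 0.58^(0.0318) = 0.982827
δ_res = (-3.286 + 1000) × 0.982827 − 1000 = 979.598 − 1000 = -20.40 per mil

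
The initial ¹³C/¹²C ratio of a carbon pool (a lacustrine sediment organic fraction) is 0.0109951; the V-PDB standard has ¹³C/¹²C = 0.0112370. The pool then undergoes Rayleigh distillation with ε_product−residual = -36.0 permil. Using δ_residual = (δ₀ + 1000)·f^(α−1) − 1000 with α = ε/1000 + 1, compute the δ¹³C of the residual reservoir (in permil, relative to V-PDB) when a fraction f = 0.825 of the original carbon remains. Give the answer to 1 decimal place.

δ₀ = (0.0109951/0.0112370 − 1)×1000 = (0.978473 − 1)×1000 = -21.527 permil
α − 1 = ε/1000 = -0.0360
f^(α−1) = 0.825^(-0.0360) = 1.006949
δ_res = (-21.527 + 1000) × 1.006949 − 1000 = 985.273 − 1000 = -14.73 permil

-14.7 permil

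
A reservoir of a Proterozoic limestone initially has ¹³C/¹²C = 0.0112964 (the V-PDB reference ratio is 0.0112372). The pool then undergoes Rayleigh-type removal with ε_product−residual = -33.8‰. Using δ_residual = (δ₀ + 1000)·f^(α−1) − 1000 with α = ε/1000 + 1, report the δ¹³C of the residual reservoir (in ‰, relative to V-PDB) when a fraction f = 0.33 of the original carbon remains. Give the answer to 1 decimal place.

43.7‰

δ₀ = (0.0112964/0.0112372 − 1)×1000 = (1.005268 − 1)×1000 = 5.268‰
α − 1 = ε/1000 = -0.0338
f^(α−1) = 0.33^(-0.0338) = 1.038184
δ_res = (5.268 + 1000) × 1.038184 − 1000 = 1043.653 − 1000 = 43.65‰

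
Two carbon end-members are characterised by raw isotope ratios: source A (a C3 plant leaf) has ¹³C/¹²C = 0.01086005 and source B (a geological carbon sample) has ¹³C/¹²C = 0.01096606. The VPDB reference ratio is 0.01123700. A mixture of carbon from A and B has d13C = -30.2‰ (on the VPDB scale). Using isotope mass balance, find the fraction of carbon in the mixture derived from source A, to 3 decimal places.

δ_A = (0.01086005/0.01123700 − 1)×1000 = (0.966455 − 1)×1000 = -33.545‰
δ_B = (0.01096606/0.01123700 − 1)×1000 = (0.975889 − 1)×1000 = -24.111‰
f_A = (δ_mix − δ_B)/(δ_A − δ_B) = (-30.2 − (-24.111))/(-33.545 − (-24.111))
f_A = -6.089 / -9.434 = 0.6454

0.645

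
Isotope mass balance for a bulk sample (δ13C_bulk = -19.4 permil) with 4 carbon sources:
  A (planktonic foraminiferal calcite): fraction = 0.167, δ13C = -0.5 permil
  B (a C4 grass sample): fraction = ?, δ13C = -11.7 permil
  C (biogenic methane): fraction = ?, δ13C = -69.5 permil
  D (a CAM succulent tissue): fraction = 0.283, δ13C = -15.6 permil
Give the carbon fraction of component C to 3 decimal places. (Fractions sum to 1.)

0.146

Let f_C and f_B be the unknown fractions; fractions sum to 1 so f_C + f_B = 0.550.
Mass balance: Σ fᵢ·δᵢ = δ_bulk ⇒ f_C·(-69.5) + f_B·(-11.7) = -19.4 − (-4.498) = -14.902
Substitute f_B = 0.550 − f_C:
f_C·(-69.5 − -11.7) = -14.902 − 0.550×(-11.7) = -8.467
f_C = -8.467 / -57.8 = 0.1465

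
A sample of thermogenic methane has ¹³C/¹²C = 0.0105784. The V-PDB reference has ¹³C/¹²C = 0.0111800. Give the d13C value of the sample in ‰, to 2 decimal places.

-53.81‰

d13C = (R_sample / R_standard − 1) × 1000
R_sample / R_standard = 0.0105784 / 0.0111800 = 0.946190
d13C = (0.946190 − 1) × 1000 = -53.810‰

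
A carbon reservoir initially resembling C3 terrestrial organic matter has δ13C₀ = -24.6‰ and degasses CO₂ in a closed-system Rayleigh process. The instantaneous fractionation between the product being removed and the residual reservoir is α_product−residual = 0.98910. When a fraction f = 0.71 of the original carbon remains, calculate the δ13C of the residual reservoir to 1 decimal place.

Rayleigh residual: δ_res = (δ₀ + 1000)·f^(α−1) − 1000
α − 1 = -0.01090
f^(α−1) = 0.71^(-0.01090) = 1.003740
δ_res = (-24.6 + 1000) × 1.003740 − 1000 = 979.048 − 1000 = -20.95‰

-21.0‰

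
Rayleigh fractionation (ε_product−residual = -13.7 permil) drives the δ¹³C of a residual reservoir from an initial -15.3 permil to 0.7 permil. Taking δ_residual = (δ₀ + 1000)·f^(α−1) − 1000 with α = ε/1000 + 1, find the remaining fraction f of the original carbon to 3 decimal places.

0.308

α − 1 = ε/1000 = -0.0137
(δ_res + 1000)/(δ₀ + 1000) = (0.7 + 1000)/(-15.3 + 1000) = 1000.7/984.7 = 1.016249
f = 1.016249^(1/-0.0137) = exp(ln(1.016249)/-0.0137) = exp(0.01612/-0.0137)
f = exp(-1.1765) = 0.3084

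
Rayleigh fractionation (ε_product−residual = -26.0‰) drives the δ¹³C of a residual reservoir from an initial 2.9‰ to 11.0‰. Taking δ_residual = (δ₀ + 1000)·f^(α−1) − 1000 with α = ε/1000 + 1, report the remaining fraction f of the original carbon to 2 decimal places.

0.73

α − 1 = ε/1000 = -0.0260
(δ_res + 1000)/(δ₀ + 1000) = (11.0 + 1000)/(2.9 + 1000) = 1011.0/1002.9 = 1.008077
f = 1.008077^(1/-0.0260) = exp(ln(1.008077)/-0.0260) = exp(0.00804/-0.0260)
f = exp(-0.3094) = 0.7339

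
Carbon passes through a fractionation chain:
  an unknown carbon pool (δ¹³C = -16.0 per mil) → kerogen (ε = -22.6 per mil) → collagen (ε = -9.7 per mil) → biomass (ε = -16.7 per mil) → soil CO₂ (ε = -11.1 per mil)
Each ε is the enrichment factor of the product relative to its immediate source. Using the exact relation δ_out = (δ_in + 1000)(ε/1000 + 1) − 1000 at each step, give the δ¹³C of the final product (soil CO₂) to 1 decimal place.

step 1: δ = (-16.00 + 1000)·(-22.6/1000 + 1) − 1000 = -38.24 per mil
step 2: δ = (-38.24 + 1000)·(-9.7/1000 + 1) − 1000 = -47.57 per mil
step 3: δ = (-47.57 + 1000)·(-16.7/1000 + 1) − 1000 = -63.47 per mil
step 4: δ = (-63.47 + 1000)·(-11.1/1000 + 1) − 1000 = -73.87 per mil

-73.9 per mil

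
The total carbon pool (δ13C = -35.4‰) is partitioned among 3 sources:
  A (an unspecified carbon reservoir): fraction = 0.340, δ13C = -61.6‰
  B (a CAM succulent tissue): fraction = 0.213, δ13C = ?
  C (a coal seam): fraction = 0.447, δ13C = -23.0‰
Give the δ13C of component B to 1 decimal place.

-19.6‰

Isotope mass balance: δ_bulk = Σ fᵢ·δᵢ.
-35.4 = 0.340×(-61.6) + 0.213×δ_B + 0.447×(-23.0)
0.213·δ_B = -35.4 − (-31.225) = -4.175
δ_B = -4.175 / 0.213 = -19.60‰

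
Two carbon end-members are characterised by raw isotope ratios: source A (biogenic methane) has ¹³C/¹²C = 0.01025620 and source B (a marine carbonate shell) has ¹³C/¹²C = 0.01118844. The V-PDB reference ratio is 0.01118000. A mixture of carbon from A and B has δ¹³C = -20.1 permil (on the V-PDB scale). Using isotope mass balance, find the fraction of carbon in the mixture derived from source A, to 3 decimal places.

0.250

δ_A = (0.01025620/0.01118000 − 1)×1000 = (0.917370 − 1)×1000 = -82.630 permil
δ_B = (0.01118844/0.01118000 − 1)×1000 = (1.000755 − 1)×1000 = 0.755 permil
f_A = (δ_mix − δ_B)/(δ_A − δ_B) = (-20.1 − (0.755))/(-82.630 − (0.755))
f_A = -20.855 / -83.385 = 0.2501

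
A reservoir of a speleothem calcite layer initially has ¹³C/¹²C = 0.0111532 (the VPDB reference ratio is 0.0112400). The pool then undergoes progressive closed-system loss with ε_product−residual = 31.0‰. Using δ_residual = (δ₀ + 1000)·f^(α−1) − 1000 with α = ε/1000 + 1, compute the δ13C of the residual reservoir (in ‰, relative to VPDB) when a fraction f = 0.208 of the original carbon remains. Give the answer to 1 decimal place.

-54.9‰

δ₀ = (0.0111532/0.0112400 − 1)×1000 = (0.992278 − 1)×1000 = -7.722‰
α − 1 = ε/1000 = 0.0310
f^(α−1) = 0.208^(0.0310) = 0.952489
δ_res = (-7.722 + 1000) × 0.952489 − 1000 = 945.133 − 1000 = -54.87‰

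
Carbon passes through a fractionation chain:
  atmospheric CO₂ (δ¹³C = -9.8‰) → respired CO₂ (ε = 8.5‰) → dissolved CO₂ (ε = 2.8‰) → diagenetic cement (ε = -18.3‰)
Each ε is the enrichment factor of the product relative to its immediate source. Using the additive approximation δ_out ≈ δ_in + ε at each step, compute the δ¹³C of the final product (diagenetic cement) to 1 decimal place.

-16.8‰

step 1: δ ≈ -9.8 + (8.5) = -1.3‰
step 2: δ ≈ -1.3 + (2.8) = 1.5‰
step 3: δ ≈ 1.5 + (-18.3) = -16.8‰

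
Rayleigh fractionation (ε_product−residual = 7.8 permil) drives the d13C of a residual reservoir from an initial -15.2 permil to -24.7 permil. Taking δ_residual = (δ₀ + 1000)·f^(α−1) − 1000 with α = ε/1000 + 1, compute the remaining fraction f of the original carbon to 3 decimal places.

0.289

α − 1 = ε/1000 = 0.0078
(δ_res + 1000)/(δ₀ + 1000) = (-24.7 + 1000)/(-15.2 + 1000) = 975.3/984.8 = 0.990353
f = 0.990353^(1/0.0078) = exp(ln(0.990353)/0.0078) = exp(-0.00969/0.0078)
f = exp(-1.2428) = 0.2886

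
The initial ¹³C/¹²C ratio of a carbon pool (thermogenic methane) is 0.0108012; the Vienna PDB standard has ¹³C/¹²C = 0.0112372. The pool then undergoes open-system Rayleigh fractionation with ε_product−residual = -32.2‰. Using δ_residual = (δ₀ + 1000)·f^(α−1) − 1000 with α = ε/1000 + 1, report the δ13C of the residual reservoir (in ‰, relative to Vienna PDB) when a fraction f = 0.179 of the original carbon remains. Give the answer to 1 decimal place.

15.9‰

δ₀ = (0.0108012/0.0112372 − 1)×1000 = (0.961200 − 1)×1000 = -38.800‰
α − 1 = ε/1000 = -0.0322
f^(α−1) = 0.179^(-0.0322) = 1.056959
δ_res = (-38.800 + 1000) × 1.056959 − 1000 = 1015.949 − 1000 = 15.95‰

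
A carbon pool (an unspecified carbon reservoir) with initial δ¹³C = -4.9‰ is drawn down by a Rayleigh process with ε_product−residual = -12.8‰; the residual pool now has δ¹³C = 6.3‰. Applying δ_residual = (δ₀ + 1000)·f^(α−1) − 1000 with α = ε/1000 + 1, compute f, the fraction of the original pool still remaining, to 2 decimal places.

α − 1 = ε/1000 = -0.0128
(δ_res + 1000)/(δ₀ + 1000) = (6.3 + 1000)/(-4.9 + 1000) = 1006.3/995.1 = 1.011255
f = 1.011255^(1/-0.0128) = exp(ln(1.011255)/-0.0128) = exp(0.01119/-0.0128)
f = exp(-0.8744) = 0.4171

0.42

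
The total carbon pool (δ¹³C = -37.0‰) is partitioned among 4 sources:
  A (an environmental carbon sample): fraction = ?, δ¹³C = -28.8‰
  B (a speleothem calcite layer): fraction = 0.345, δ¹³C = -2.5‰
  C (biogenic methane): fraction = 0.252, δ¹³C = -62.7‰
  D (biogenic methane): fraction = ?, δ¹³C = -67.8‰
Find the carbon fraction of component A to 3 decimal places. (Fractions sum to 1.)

0.179

Let f_A and f_D be the unknown fractions; fractions sum to 1 so f_A + f_D = 0.403.
Mass balance: Σ fᵢ·δᵢ = δ_bulk ⇒ f_A·(-28.8) + f_D·(-67.8) = -37.0 − (-16.663) = -20.337
Substitute f_D = 0.403 − f_A:
f_A·(-28.8 − -67.8) = -20.337 − 0.403×(-67.8) = 6.986
f_A = 6.986 / 39.0 = 0.1791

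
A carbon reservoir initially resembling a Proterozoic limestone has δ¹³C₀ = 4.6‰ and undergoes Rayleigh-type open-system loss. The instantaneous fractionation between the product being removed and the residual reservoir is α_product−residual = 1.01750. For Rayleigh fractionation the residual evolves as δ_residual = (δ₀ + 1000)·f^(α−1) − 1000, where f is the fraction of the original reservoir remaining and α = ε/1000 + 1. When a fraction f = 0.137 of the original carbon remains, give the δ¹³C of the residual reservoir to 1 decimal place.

-29.7‰

Rayleigh residual: δ_res = (δ₀ + 1000)·f^(α−1) − 1000
α − 1 = 0.01750
f^(α−1) = 0.137^(0.01750) = 0.965812
δ_res = (4.6 + 1000) × 0.965812 − 1000 = 970.255 − 1000 = -29.75‰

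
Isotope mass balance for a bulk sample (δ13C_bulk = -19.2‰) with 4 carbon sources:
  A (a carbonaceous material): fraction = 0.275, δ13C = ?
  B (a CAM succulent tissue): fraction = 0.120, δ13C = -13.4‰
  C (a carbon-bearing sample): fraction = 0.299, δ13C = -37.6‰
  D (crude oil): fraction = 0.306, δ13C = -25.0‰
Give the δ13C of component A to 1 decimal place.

Isotope mass balance: δ_bulk = Σ fᵢ·δᵢ.
-19.2 = 0.275×δ_A + 0.120×(-13.4) + 0.299×(-37.6) + 0.306×(-25.0)
0.275·δ_A = -19.2 − (-20.500) = 1.300
δ_A = 1.300 / 0.275 = 4.73‰

4.7‰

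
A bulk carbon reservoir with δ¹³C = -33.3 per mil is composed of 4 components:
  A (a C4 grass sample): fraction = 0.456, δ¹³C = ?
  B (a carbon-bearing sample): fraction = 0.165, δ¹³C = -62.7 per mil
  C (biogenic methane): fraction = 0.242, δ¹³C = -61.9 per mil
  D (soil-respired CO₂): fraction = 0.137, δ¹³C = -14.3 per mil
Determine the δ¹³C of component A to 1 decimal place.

Isotope mass balance: δ_bulk = Σ fᵢ·δᵢ.
-33.3 = 0.456×δ_A + 0.165×(-62.7) + 0.242×(-61.9) + 0.137×(-14.3)
0.456·δ_A = -33.3 − (-27.284) = -6.016
δ_A = -6.016 / 0.456 = -13.19 per mil

-13.2 per mil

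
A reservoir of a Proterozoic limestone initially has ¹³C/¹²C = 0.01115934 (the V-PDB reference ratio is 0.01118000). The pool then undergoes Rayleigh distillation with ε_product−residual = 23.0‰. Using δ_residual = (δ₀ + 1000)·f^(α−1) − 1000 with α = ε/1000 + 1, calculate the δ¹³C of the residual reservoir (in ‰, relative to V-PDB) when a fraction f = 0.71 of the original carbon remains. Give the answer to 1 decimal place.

-9.7‰

δ₀ = (0.01115934/0.01118000 − 1)×1000 = (0.998152 − 1)×1000 = -1.848‰
α − 1 = ε/1000 = 0.0230
f^(α−1) = 0.71^(0.0230) = 0.992154
δ_res = (-1.848 + 1000) × 0.992154 − 1000 = 990.320 − 1000 = -9.68‰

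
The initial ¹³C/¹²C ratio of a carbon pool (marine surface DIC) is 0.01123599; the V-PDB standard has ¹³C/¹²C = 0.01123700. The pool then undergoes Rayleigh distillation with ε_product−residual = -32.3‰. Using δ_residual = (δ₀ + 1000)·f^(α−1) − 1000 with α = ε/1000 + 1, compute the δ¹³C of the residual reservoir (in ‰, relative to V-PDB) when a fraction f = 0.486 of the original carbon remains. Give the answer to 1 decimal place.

23.5‰

δ₀ = (0.01123599/0.01123700 − 1)×1000 = (0.999910 − 1)×1000 = -0.090‰
α − 1 = ε/1000 = -0.0323
f^(α−1) = 0.486^(-0.0323) = 1.023580
δ_res = (-0.090 + 1000) × 1.023580 − 1000 = 1023.488 − 1000 = 23.49‰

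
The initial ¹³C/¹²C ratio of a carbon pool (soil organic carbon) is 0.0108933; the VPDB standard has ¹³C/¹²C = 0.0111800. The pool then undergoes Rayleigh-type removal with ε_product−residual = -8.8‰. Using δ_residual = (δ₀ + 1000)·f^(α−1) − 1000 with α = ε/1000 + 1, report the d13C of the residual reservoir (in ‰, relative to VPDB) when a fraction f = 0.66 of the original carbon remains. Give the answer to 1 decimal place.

-22.1‰

δ₀ = (0.0108933/0.0111800 − 1)×1000 = (0.974356 − 1)×1000 = -25.644‰
α − 1 = ε/1000 = -0.0088
f^(α−1) = 0.66^(-0.0088) = 1.003663
δ_res = (-25.644 + 1000) × 1.003663 − 1000 = 977.925 − 1000 = -22.07‰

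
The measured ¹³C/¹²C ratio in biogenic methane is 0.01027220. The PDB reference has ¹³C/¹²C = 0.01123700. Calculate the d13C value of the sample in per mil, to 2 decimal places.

d13C = (R_sample / R_standard − 1) × 1000
R_sample / R_standard = 0.01027220 / 0.01123700 = 0.914141
d13C = (0.914141 − 1) × 1000 = -85.859 per mil

-85.86 per mil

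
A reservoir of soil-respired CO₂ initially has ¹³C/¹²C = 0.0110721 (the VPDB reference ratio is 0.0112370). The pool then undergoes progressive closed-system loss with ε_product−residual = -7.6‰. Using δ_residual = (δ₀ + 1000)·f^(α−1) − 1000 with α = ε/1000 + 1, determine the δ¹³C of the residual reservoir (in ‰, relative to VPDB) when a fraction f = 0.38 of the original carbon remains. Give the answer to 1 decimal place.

-7.4‰

δ₀ = (0.0110721/0.0112370 − 1)×1000 = (0.985325 − 1)×1000 = -14.675‰
α − 1 = ε/1000 = -0.0076
f^(α−1) = 0.38^(-0.0076) = 1.007381
δ_res = (-14.675 + 1000) × 1.007381 − 1000 = 992.598 − 1000 = -7.40‰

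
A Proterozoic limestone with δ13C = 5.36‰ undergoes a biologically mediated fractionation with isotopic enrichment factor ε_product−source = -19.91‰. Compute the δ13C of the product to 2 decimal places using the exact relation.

-14.66‰

Exactly, δ_product = (δ_source + 1000)·(ε/1000 + 1) − 1000.
δ_product = (5.36 + 1000) × (-19.91/1000 + 1) − 1000
δ_product = -14.657‰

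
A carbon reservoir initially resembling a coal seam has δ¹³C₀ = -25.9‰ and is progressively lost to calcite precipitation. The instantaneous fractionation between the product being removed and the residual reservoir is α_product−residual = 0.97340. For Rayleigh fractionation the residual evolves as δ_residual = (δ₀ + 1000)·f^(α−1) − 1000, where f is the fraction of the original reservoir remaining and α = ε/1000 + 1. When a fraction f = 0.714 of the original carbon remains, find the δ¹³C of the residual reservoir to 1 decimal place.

Rayleigh residual: δ_res = (δ₀ + 1000)·f^(α−1) − 1000
α − 1 = -0.02660
f^(α−1) = 0.714^(-0.02660) = 1.009001
δ_res = (-25.9 + 1000) × 1.009001 − 1000 = 982.868 − 1000 = -17.13‰

-17.1‰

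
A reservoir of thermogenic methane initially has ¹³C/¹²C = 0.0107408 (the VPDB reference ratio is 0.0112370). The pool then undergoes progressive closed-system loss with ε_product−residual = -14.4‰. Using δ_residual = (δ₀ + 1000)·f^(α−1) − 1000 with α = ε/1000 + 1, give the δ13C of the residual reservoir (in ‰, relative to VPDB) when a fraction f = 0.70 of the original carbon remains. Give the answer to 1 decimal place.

-39.2‰

δ₀ = (0.0107408/0.0112370 − 1)×1000 = (0.955842 − 1)×1000 = -44.158‰
α − 1 = ε/1000 = -0.0144
f^(α−1) = 0.70^(-0.0144) = 1.005149
δ_res = (-44.158 + 1000) × 1.005149 − 1000 = 960.764 − 1000 = -39.24‰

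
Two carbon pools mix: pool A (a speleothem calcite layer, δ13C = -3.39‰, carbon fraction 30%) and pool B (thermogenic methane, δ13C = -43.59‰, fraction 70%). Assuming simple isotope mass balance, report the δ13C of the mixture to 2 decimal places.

δ_mix = f_A·δ_A + f_B·δ_B
δ_mix = 0.30 × (-3.39) + 0.70 × (-43.59)
δ_mix = -1.017 + -30.513 = -31.530‰

-31.53‰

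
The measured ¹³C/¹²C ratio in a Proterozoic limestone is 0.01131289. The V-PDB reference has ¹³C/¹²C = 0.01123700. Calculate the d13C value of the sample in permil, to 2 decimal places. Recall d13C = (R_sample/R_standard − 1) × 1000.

6.75 permil

d13C = (R_sample / R_standard − 1) × 1000
R_sample / R_standard = 0.01131289 / 0.01123700 = 1.006754
d13C = (1.006754 − 1) × 1000 = 6.754 permil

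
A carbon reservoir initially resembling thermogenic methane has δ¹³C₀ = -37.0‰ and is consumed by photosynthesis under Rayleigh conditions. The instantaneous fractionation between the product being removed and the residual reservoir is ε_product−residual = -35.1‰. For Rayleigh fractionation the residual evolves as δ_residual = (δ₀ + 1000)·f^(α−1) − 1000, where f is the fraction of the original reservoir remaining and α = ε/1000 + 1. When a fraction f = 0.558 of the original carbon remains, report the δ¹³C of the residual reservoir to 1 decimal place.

Rayleigh residual: δ_res = (δ₀ + 1000)·f^(α−1) − 1000
α = ε/1000 + 1 = 0.96490, so α − 1 = -0.03510
f^(α−1) = 0.558^(-0.03510) = 1.020688
δ_res = (-37.0 + 1000) × 1.020688 − 1000 = 982.923 − 1000 = -17.08‰

-17.1‰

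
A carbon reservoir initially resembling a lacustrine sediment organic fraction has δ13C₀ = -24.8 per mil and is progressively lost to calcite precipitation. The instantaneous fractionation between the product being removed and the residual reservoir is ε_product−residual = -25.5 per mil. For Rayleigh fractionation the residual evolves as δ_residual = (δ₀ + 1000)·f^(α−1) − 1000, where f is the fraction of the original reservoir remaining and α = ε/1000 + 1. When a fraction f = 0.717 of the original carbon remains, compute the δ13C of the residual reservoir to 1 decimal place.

-16.5 per mil

Rayleigh residual: δ_res = (δ₀ + 1000)·f^(α−1) − 1000
α = ε/1000 + 1 = 0.97450, so α − 1 = -0.02550
f^(α−1) = 0.717^(-0.02550) = 1.008519
δ_res = (-24.8 + 1000) × 1.008519 − 1000 = 983.508 − 1000 = -16.49 per mil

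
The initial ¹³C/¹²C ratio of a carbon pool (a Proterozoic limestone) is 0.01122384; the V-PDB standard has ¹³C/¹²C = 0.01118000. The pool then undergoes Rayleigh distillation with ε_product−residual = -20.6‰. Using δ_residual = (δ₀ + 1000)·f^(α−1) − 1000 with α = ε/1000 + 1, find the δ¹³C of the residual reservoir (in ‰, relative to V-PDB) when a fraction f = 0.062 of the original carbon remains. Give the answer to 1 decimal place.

δ₀ = (0.01122384/0.01118000 − 1)×1000 = (1.003921 − 1)×1000 = 3.921‰
α − 1 = ε/1000 = -0.0206
f^(α−1) = 0.062^(-0.0206) = 1.058953
δ_res = (3.921 + 1000) × 1.058953 − 1000 = 1063.106 − 1000 = 63.11‰

63.1‰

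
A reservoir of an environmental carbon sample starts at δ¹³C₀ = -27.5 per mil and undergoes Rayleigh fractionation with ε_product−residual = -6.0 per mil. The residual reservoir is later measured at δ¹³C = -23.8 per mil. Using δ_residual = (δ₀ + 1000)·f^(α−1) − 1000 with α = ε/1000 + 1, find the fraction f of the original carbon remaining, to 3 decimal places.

0.531

α − 1 = ε/1000 = -0.0060
(δ_res + 1000)/(δ₀ + 1000) = (-23.8 + 1000)/(-27.5 + 1000) = 976.2/972.5 = 1.003805
f = 1.003805^(1/-0.0060) = exp(ln(1.003805)/-0.0060) = exp(0.00380/-0.0060)
f = exp(-0.6329) = 0.5310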